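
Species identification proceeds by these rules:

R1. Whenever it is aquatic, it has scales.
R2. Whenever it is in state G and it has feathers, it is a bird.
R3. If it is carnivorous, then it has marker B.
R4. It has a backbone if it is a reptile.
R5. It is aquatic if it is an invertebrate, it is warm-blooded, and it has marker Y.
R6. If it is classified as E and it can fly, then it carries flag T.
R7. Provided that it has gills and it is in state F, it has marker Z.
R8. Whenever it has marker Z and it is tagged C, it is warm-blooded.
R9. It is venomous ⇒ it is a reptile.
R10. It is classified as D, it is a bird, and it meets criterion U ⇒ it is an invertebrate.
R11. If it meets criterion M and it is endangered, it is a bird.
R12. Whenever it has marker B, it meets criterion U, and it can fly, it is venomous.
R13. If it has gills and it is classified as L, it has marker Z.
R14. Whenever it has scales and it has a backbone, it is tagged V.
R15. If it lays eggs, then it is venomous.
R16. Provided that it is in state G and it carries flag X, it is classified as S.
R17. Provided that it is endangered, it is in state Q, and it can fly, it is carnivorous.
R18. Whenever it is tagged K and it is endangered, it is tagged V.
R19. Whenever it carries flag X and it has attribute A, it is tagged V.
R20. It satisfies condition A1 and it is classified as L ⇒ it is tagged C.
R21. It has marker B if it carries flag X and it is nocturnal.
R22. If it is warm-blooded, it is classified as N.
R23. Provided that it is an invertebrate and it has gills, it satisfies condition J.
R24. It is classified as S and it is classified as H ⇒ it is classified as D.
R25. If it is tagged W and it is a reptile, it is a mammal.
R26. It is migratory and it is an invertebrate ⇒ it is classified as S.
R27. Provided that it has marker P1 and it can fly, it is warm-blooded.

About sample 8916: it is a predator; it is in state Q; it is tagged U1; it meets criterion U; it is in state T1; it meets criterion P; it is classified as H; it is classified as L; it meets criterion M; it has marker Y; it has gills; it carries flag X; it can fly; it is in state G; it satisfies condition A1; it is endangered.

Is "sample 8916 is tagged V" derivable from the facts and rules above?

Yes

By R11 (it meets criterion M, it is endangered): it is a bird.
By R13 (it has gills, it is classified as L): it has marker Z.
By R16 (it is in state G, it carries flag X): it is classified as S.
By R17 (it is endangered, it is in state Q, it can fly): it is carnivorous.
By R20 (it satisfies condition A1, it is classified as L): it is tagged C.
By R24 (it is classified as S, it is classified as H): it is classified as D.
By R3 (it is carnivorous): it has marker B.
By R8 (it has marker Z, it is tagged C): it is warm-blooded.
By R10 (it is classified as D, it is a bird, it meets criterion U): it is an invertebrate.
By R12 (it has marker B, it meets criterion U, it can fly): it is venomous.
By R5 (it is an invertebrate, it is warm-blooded, it has marker Y): it is aquatic.
By R9 (it is venomous): it is a reptile.
By R1 (it is aquatic): it has scales.
By R4 (it is a reptile): it has a backbone.
By R14 (it has scales, it has a backbone): it is tagged V.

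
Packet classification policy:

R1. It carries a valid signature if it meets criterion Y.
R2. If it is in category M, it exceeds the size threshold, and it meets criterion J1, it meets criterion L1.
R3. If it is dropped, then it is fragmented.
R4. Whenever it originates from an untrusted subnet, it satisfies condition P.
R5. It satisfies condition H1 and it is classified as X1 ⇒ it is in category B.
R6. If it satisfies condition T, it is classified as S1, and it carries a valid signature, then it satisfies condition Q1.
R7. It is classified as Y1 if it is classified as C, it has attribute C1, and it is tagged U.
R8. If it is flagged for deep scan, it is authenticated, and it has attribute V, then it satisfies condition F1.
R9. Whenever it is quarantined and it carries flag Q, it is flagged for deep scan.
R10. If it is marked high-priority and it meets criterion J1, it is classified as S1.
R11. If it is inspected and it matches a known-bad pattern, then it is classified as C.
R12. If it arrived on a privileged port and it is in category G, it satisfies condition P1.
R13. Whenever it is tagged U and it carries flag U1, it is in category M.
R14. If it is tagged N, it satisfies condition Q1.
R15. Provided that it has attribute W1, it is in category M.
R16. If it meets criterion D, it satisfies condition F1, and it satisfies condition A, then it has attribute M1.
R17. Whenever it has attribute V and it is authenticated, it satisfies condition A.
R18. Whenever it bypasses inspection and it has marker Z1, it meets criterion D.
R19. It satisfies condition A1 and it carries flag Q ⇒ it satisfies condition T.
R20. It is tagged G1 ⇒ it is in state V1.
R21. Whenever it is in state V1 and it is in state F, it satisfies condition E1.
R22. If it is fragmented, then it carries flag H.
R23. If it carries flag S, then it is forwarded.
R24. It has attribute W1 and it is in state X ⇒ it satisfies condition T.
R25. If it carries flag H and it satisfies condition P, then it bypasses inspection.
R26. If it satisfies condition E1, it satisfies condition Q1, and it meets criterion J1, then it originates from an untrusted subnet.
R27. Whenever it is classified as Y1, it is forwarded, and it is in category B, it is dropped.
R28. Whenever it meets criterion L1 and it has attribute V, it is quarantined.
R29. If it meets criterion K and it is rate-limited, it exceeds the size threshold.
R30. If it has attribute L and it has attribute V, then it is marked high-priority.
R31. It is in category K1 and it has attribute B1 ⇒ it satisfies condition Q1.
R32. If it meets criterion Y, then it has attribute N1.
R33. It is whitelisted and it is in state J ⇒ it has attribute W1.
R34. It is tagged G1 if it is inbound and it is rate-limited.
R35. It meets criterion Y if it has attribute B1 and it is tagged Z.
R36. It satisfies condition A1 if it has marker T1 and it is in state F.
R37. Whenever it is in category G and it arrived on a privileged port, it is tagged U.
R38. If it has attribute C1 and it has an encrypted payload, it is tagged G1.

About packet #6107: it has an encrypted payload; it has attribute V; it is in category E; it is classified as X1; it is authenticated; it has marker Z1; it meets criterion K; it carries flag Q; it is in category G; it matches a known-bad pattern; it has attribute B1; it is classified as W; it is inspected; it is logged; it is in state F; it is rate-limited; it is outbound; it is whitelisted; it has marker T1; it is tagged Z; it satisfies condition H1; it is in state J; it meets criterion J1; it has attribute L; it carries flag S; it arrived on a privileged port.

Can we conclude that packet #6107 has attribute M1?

Forward chaining from the given facts derives: is in category B, is classified as C, satisfies condition P1, satisfies condition A, is forwarded, exceeds the size threshold, is marked high-priority, has attribute W1, meets criterion Y, satisfies condition A1, is tagged U, carries a valid signature, is classified as S1, is in category M, satisfies condition T, has attribute N1, meets criterion L1, satisfies condition Q1, is quarantined, is flagged for deep scan, satisfies condition F1.
The only rule concluding "it has attribute M1" is R16, which needs "it meets criterion D"; that is never established.

No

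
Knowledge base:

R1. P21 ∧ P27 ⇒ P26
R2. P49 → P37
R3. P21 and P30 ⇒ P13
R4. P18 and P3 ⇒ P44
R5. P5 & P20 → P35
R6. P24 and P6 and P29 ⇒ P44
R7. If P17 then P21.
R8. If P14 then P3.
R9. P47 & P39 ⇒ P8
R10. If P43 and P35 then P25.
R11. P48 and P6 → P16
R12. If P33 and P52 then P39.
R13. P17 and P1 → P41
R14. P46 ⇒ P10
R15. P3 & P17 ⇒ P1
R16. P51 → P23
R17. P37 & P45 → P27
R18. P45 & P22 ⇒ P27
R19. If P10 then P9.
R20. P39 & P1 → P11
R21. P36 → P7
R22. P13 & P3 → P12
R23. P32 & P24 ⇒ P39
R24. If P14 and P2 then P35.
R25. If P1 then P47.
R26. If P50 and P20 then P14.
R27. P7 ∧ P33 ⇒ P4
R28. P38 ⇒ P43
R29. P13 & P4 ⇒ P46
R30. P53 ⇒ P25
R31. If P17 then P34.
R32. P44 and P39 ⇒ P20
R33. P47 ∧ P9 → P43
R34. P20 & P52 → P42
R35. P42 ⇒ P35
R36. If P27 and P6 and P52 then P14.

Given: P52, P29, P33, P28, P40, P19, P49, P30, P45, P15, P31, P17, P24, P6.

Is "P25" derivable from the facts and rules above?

No

Forward chaining from the given facts derives: P37, P44, P21, P39, P27, P34, P20, P42, P35, P14, P26, P13, P3, P1, P11, P12, P47, P8, P41.
Rules concluding P25: R10 needs P43; R30 needs P53 — none of these are established.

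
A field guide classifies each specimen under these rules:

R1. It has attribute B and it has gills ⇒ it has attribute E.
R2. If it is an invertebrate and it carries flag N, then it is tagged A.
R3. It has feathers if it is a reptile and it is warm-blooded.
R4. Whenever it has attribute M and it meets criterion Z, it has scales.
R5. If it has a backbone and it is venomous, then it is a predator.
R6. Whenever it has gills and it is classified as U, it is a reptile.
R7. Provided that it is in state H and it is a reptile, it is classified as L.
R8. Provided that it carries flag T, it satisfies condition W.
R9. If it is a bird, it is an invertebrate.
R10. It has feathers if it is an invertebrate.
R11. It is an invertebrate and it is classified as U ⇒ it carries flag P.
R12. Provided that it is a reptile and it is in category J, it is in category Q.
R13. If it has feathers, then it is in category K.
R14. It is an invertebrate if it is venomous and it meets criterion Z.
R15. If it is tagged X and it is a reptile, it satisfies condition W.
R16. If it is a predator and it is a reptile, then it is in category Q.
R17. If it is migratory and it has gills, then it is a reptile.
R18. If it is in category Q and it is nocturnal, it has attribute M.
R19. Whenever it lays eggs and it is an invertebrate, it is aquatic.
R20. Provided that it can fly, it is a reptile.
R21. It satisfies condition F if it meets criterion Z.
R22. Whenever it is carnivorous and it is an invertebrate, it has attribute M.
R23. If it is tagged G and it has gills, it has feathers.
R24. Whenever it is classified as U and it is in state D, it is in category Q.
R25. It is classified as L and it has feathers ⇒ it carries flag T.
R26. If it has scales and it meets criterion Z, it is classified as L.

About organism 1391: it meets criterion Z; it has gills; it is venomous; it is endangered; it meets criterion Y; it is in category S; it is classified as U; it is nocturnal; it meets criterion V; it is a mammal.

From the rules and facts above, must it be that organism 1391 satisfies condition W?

Forward chaining from the given facts derives: is a reptile, is an invertebrate, satisfies condition F, has feathers, carries flag P, is in category K.
Rules concluding "it satisfies condition W": R8 needs "it carries flag T"; R15 needs "it is tagged X" — none of these are established.

No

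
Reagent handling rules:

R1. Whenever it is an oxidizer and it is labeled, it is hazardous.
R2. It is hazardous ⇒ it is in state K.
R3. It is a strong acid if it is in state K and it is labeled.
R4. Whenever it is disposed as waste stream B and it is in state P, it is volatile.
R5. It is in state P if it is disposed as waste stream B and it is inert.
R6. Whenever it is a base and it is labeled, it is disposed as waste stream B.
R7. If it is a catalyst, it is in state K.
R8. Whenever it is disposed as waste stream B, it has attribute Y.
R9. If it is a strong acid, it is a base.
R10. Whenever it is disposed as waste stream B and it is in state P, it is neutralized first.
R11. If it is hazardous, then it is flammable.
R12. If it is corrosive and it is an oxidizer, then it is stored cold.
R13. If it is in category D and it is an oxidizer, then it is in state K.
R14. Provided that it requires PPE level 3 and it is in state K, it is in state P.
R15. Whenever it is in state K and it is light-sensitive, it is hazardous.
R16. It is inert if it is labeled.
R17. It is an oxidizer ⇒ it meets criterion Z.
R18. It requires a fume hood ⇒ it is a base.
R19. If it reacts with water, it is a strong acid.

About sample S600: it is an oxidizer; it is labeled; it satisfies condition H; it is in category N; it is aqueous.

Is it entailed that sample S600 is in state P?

By R1 (it is an oxidizer, it is labeled): it is hazardous.
By R2 (it is hazardous): it is in state K.
By R3 (it is in state K, it is labeled): it is a strong acid.
By R9 (it is a strong acid): it is a base.
By R16 (it is labeled): it is inert.
By R6 (it is a base, it is labeled): it is disposed as waste stream B.
By R5 (it is disposed as waste stream B, it is inert): it is in state P.

Yes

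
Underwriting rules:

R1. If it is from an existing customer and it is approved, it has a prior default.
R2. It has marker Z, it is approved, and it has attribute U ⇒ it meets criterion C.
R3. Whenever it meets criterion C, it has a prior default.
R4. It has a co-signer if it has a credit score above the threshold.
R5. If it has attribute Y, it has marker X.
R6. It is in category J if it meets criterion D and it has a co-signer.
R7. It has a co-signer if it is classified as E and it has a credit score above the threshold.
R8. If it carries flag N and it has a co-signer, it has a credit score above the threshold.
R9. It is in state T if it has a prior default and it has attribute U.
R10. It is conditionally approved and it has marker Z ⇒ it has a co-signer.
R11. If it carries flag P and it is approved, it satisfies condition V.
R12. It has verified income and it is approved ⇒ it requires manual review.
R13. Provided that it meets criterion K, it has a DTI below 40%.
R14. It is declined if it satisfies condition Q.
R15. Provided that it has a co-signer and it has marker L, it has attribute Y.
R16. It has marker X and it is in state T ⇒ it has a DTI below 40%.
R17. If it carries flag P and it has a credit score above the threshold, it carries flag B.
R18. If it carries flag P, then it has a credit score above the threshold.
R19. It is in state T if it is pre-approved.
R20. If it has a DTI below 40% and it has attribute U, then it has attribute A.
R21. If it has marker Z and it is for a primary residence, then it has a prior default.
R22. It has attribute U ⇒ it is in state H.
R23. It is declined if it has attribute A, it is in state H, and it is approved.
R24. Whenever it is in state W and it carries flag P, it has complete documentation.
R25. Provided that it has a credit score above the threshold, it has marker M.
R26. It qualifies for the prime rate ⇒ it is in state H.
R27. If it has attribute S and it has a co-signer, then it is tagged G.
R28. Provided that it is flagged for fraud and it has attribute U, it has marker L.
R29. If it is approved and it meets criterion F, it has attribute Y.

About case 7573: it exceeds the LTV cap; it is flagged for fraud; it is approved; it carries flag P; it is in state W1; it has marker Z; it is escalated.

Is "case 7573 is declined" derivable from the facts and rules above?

Forward chaining from the given facts derives: satisfies condition V, has a credit score above the threshold, has marker M, has a co-signer, carries flag B.
Rules concluding "it is declined": R14 needs "it satisfies condition Q"; R23 needs "it has attribute A" — none of these are established.

No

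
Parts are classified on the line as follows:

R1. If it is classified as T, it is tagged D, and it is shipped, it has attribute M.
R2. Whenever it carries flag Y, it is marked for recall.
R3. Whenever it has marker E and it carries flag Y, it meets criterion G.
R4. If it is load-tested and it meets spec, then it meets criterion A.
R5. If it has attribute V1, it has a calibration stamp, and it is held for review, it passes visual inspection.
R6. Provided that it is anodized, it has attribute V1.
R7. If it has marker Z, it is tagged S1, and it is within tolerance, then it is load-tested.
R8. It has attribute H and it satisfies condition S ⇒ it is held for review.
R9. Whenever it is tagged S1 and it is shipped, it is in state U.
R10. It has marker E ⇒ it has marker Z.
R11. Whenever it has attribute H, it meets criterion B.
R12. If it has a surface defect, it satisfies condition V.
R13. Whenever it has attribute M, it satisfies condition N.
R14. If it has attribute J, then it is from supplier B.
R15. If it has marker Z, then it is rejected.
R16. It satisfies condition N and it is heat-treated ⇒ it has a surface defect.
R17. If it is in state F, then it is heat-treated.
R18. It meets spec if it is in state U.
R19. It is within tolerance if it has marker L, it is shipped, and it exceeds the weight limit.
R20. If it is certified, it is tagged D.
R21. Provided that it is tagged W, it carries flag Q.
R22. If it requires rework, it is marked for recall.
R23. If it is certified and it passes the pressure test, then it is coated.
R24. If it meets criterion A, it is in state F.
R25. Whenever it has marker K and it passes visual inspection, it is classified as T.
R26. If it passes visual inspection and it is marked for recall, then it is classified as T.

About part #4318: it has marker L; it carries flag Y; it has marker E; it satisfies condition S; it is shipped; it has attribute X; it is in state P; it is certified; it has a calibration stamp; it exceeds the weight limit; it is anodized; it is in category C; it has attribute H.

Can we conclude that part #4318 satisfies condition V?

Forward chaining from the given facts derives: is marked for recall, meets criterion G, has attribute V1, is held for review, has marker Z, meets criterion B, is rejected, is within tolerance, is tagged D, passes visual inspection, is classified as T, has attribute M, satisfies condition N.
The only rule concluding "it satisfies condition V" is R12, which needs "it has a surface defect"; that is never established.

No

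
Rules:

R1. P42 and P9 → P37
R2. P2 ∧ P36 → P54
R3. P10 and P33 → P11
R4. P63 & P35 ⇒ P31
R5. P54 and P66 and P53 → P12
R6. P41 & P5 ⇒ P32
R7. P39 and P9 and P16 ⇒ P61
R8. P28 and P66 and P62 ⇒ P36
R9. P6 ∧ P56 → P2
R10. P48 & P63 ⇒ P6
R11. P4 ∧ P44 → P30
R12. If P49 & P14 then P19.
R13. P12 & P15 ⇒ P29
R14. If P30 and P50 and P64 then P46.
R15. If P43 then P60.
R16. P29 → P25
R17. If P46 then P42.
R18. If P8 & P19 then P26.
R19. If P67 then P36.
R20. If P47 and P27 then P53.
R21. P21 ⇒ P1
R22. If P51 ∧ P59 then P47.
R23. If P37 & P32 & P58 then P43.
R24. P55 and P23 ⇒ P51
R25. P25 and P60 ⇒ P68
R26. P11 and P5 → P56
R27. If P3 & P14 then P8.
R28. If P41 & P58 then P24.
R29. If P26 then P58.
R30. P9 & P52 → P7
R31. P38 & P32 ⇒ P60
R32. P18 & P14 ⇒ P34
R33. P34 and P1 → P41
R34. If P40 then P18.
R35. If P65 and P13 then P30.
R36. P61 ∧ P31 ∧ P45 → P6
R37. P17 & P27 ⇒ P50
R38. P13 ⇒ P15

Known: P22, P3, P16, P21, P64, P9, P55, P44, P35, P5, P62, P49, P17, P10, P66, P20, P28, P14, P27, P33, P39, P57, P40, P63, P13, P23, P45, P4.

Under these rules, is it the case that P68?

Forward chaining from the given facts derives: P11, P31, P61, P36, P30, P19, P1, P51, P56, P8, P18, P6, P50, P15, P2, P46, P42, P26, P58, P34, P41, P37, P54, P32, P43, P24, P60.
The only rule concluding P68 is R25, which needs P25; that is never established.

No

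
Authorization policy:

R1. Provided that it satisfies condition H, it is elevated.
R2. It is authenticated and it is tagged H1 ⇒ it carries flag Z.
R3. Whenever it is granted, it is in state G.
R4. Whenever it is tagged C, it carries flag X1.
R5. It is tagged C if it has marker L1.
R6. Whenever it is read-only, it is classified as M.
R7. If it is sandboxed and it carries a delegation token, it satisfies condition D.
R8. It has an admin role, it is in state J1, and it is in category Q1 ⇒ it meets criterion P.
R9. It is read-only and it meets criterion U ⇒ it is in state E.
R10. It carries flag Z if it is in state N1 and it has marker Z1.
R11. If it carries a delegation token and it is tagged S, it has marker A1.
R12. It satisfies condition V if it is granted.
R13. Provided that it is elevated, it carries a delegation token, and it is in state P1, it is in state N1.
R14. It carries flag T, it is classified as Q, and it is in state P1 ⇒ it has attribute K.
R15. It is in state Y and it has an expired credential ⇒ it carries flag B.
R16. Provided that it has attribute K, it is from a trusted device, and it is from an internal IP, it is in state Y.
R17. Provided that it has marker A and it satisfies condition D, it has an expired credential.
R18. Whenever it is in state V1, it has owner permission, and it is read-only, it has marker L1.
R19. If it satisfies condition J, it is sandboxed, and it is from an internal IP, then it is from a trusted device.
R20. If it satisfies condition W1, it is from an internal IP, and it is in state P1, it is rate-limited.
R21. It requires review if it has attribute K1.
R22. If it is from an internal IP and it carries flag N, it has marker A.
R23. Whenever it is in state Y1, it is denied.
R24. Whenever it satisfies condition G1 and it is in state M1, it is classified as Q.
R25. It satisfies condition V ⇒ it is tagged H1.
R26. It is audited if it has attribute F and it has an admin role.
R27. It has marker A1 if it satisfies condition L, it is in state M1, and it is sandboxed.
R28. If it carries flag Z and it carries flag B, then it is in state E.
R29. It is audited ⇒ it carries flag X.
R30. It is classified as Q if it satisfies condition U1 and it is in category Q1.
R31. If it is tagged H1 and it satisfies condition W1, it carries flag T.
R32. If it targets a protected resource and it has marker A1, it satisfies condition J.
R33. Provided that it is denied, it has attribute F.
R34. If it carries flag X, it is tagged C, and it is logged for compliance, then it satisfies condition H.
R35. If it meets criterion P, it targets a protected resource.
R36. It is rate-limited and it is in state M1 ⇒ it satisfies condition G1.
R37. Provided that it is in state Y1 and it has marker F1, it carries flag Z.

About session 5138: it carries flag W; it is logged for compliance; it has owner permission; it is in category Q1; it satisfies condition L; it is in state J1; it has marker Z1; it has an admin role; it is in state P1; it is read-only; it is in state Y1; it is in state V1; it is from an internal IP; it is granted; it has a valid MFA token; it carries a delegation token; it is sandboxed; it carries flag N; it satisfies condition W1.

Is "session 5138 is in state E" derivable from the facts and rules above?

Forward chaining from the given facts derives: is in state G, is classified as M, satisfies condition D, meets criterion P, satisfies condition V, has marker L1, is rate-limited, has marker A, is denied, is tagged H1, carries flag T, has attribute F, targets a protected resource, is tagged C, has an expired credential, is audited, carries flag X, satisfies condition H, is elevated, carries flag X1, is in state N1, carries flag Z.
Rules concluding "it is in state E": R9 needs "it meets criterion U"; R28 needs "it carries flag B" — none of these are established.

No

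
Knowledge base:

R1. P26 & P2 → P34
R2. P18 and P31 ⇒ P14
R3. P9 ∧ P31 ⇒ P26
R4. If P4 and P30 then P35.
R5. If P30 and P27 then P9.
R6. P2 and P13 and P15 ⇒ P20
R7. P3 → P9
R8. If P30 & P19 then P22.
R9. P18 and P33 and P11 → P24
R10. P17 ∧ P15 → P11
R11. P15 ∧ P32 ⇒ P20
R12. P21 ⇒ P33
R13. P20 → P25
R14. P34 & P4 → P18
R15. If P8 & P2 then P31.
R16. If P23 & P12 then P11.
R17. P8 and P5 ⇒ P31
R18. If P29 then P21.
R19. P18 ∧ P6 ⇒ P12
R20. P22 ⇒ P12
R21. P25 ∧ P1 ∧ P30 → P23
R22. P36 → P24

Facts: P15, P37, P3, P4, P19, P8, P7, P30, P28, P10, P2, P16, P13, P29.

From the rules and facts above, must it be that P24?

Forward chaining from the given facts derives: P35, P20, P9, P22, P25, P31, P21, P12, P26, P33, P34, P18, P14.
Rules concluding P24: R9 needs P11; R22 needs P36 — none of these are established.

No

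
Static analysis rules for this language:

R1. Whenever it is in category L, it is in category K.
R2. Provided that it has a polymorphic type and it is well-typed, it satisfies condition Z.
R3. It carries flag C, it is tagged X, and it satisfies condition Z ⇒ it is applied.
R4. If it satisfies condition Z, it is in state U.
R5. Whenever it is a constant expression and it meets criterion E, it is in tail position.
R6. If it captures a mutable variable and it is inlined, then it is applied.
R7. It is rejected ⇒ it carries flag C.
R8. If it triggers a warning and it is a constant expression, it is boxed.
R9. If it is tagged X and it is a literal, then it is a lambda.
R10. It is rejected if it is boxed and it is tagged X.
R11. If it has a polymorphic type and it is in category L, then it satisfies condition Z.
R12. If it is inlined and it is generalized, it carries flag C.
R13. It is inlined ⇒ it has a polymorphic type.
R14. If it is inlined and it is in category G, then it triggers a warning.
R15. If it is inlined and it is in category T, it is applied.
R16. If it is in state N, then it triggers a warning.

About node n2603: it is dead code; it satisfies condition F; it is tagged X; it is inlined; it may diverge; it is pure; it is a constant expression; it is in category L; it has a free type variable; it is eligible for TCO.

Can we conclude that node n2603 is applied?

No

Forward chaining from the given facts derives: is in category K, has a polymorphic type, satisfies condition Z, is in state U.
Rules concluding "it is applied": R3 needs "it carries flag C"; R6 needs "it captures a mutable variable"; R15 needs "it is in category T" — none of these are established.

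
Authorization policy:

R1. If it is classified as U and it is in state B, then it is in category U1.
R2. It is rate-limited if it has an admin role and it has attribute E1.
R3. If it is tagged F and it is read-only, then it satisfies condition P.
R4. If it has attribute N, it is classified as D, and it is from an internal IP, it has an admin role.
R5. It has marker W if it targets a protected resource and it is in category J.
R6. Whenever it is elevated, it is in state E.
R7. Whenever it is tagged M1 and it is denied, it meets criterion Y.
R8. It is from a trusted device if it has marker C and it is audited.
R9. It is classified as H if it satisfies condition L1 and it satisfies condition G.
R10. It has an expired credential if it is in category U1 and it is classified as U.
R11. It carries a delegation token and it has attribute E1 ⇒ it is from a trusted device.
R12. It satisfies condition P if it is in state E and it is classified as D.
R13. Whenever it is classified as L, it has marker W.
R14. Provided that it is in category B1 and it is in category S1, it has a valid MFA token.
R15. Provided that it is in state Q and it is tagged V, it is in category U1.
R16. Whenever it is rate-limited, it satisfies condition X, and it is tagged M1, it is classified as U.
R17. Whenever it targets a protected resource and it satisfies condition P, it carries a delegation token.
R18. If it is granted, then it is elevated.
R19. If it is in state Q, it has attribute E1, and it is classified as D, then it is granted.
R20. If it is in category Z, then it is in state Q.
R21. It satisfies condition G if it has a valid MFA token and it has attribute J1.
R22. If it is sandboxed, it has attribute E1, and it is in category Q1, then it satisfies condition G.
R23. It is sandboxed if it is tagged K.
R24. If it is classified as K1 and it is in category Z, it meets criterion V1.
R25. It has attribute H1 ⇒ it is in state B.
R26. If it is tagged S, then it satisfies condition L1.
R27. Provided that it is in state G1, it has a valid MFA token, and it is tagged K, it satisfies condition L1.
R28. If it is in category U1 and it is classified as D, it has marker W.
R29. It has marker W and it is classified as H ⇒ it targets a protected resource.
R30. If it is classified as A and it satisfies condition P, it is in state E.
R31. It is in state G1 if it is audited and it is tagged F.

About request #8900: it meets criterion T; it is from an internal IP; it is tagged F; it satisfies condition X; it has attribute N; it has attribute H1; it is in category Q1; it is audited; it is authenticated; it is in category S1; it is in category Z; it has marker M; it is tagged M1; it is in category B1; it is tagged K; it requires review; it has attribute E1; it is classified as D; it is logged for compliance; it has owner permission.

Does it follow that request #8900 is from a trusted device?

By R4 (it has attribute N, it is classified as D, it is from an internal IP): it has an admin role.
By R14 (it is in category B1, it is in category S1): it has a valid MFA token.
By R20 (it is in category Z): it is in state Q.
By R23 (it is tagged K): it is sandboxed.
By R25 (it has attribute H1): it is in state B.
By R31 (it is audited, it is tagged F): it is in state G1.
By R2 (it has an admin role, it has attribute E1): it is rate-limited.
By R16 (it is rate-limited, it satisfies condition X, it is tagged M1): it is classified as U.
By R19 (it is in state Q, it has attribute E1, it is classified as D): it is granted.
By R22 (it is sandboxed, it has attribute E1, it is in category Q1): it satisfies condition G.
By R27 (it is in state G1, it has a valid MFA token, it is tagged K): it satisfies condition L1.
By R1 (it is classified as U, it is in state B): it is in category U1.
By R9 (it satisfies condition L1, it satisfies condition G): it is classified as H.
By R18 (it is granted): it is elevated.
By R28 (it is in category U1, it is classified as D): it has marker W.
By R29 (it has marker W, it is classified as H): it targets a protected resource.
By R6 (it is elevated): it is in state E.
By R12 (it is in state E, it is classified as D): it satisfies condition P.
By R17 (it targets a protected resource, it satisfies condition P): it carries a delegation token.
By R11 (it carries a delegation token, it has attribute E1): it is from a trusted device.

Yes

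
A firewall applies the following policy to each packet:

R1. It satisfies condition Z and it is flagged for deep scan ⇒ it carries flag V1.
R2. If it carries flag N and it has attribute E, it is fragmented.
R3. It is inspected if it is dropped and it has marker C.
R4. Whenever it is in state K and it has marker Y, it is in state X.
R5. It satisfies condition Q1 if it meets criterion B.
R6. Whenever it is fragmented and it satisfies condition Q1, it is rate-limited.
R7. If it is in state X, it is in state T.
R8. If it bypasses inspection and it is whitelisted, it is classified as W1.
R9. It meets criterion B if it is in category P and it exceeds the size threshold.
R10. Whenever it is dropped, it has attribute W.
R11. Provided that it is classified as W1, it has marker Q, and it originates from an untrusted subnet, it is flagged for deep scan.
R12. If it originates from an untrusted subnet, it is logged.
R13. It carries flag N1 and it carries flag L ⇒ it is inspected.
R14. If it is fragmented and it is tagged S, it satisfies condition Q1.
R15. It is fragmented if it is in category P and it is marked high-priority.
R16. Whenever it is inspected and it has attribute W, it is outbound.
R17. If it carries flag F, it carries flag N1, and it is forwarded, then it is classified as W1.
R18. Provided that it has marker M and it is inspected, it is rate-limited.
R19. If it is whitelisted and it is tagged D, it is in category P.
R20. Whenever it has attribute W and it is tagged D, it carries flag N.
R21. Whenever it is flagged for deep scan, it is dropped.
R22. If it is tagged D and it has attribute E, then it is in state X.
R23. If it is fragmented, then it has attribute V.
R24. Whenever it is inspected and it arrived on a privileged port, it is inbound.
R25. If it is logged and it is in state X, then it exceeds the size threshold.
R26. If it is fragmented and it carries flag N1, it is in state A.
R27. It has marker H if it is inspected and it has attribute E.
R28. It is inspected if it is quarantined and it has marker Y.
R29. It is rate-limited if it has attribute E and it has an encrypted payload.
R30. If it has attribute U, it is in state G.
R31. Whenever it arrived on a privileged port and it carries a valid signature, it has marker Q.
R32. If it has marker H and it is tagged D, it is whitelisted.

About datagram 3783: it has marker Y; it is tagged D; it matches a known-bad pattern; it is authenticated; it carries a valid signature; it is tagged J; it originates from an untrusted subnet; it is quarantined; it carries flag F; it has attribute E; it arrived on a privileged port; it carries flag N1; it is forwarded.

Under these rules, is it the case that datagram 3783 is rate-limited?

Yes

By R12 (it originates from an untrusted subnet): it is logged.
By R17 (it carries flag F, it carries flag N1, it is forwarded): it is classified as W1.
By R22 (it is tagged D, it has attribute E): it is in state X.
By R25 (it is logged, it is in state X): it exceeds the size threshold.
By R28 (it is quarantined, it has marker Y): it is inspected.
By R31 (it arrived on a privileged port, it carries a valid signature): it has marker Q.
By R11 (it is classified as W1, it has marker Q, it originates from an untrusted subnet): it is flagged for deep scan.
By R21 (it is flagged for deep scan): it is dropped.
By R27 (it is inspected, it has attribute E): it has marker H.
By R32 (it has marker H, it is tagged D): it is whitelisted.
By R10 (it is dropped): it has attribute W.
By R19 (it is whitelisted, it is tagged D): it is in category P.
By R20 (it has attribute W, it is tagged D): it carries flag N.
By R2 (it carries flag N, it has attribute E): it is fragmented.
By R9 (it is in category P, it exceeds the size threshold): it meets criterion B.
By R5 (it meets criterion B): it satisfies condition Q1.
By R6 (it is fragmented, it satisfies condition Q1): it is rate-limited.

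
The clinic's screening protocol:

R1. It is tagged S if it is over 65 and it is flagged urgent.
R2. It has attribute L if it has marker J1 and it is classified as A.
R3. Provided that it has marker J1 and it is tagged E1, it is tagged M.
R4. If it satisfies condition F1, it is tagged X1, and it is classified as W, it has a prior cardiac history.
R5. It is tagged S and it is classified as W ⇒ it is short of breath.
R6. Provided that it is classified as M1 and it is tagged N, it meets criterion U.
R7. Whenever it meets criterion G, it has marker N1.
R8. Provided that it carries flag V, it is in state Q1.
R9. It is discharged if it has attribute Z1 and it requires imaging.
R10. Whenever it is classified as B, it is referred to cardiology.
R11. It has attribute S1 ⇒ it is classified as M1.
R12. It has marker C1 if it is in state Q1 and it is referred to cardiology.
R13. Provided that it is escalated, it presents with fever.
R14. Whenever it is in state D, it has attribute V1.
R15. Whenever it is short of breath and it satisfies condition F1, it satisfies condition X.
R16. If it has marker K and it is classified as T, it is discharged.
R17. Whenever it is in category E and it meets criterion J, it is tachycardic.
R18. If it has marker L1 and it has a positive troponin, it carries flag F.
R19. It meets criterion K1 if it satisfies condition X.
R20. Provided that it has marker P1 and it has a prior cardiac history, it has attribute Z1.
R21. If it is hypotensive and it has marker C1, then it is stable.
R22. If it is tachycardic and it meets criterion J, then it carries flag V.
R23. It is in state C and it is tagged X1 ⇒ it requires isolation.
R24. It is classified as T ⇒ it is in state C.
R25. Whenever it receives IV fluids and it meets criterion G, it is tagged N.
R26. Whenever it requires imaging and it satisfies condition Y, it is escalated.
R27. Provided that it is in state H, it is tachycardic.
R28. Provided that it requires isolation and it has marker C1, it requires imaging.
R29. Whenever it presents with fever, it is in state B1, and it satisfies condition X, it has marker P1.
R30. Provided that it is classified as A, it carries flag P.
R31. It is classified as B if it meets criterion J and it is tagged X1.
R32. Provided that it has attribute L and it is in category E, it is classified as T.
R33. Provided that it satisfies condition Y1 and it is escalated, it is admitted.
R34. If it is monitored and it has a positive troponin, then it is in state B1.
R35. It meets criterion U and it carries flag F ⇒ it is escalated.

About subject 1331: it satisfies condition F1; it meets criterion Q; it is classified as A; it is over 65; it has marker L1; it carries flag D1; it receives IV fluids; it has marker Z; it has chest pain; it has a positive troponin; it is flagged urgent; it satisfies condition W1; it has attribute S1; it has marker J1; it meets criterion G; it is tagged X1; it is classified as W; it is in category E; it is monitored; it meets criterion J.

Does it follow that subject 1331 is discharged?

Yes

By R1 (it is over 65, it is flagged urgent): it is tagged S.
By R2 (it has marker J1, it is classified as A): it has attribute L.
By R4 (it satisfies condition F1, it is tagged X1, it is classified as W): it has a prior cardiac history.
By R5 (it is tagged S, it is classified as W): it is short of breath.
By R11 (it has attribute S1): it is classified as M1.
By R15 (it is short of breath, it satisfies condition F1): it satisfies condition X.
By R17 (it is in category E, it meets criterion J): it is tachycardic.
By R18 (it has marker L1, it has a positive troponin): it carries flag F.
By R22 (it is tachycardic, it meets criterion J): it carries flag V.
By R25 (it receives IV fluids, it meets criterion G): it is tagged N.
By R31 (it meets criterion J, it is tagged X1): it is classified as B.
By R32 (it has attribute L, it is in category E): it is classified as T.
By R34 (it is monitored, it has a positive troponin): it is in state B1.
By R6 (it is classified as M1, it is tagged N): it meets criterion U.
By R8 (it carries flag V): it is in state Q1.
By R10 (it is classified as B): it is referred to cardiology.
By R12 (it is in state Q1, it is referred to cardiology): it has marker C1.
By R24 (it is classified as T): it is in state C.
By R35 (it meets criterion U, it carries flag F): it is escalated.
By R13 (it is escalated): it presents with fever.
By R23 (it is in state C, it is tagged X1): it requires isolation.
By R28 (it requires isolation, it has marker C1): it requires imaging.
By R29 (it presents with fever, it is in state B1, it satisfies condition X): it has marker P1.
By R20 (it has marker P1, it has a prior cardiac history): it has attribute Z1.
By R9 (it has attribute Z1, it requires imaging): it is discharged.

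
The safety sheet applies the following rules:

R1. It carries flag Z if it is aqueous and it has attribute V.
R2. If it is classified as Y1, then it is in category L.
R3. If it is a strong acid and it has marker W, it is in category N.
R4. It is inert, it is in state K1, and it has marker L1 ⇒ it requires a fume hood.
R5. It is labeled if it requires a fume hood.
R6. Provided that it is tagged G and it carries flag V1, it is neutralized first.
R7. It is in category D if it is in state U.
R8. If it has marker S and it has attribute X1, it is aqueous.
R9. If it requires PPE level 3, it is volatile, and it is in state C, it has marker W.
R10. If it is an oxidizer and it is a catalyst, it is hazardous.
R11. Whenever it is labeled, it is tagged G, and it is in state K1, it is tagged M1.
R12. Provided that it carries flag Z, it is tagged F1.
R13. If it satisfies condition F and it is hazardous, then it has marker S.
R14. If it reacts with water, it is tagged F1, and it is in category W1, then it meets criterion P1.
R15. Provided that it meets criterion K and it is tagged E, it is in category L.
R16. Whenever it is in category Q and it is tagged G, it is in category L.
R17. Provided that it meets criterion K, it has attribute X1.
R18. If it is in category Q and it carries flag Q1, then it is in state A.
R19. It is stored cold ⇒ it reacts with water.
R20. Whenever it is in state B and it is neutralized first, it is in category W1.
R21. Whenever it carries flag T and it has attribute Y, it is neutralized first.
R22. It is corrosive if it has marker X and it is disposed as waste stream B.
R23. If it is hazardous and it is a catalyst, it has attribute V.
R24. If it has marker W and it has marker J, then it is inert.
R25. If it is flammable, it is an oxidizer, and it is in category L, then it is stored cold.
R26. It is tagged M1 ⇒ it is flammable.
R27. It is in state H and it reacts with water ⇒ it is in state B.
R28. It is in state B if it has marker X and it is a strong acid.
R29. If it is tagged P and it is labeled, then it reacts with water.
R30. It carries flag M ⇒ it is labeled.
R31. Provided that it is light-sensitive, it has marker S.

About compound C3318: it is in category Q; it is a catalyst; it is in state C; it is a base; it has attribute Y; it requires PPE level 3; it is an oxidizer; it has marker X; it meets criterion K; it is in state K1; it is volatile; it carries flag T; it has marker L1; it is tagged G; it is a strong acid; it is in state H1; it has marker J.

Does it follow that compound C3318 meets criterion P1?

No

Forward chaining from the given facts derives: has marker W, is hazardous, is in category L, has attribute X1, is neutralized first, has attribute V, is inert, is in state B, is in category N, requires a fume hood, is labeled, is tagged M1, is in category W1, is flammable, is stored cold, reacts with water.
The only rule concluding "it meets criterion P1" is R14, which needs "it is tagged F1"; that is never established.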